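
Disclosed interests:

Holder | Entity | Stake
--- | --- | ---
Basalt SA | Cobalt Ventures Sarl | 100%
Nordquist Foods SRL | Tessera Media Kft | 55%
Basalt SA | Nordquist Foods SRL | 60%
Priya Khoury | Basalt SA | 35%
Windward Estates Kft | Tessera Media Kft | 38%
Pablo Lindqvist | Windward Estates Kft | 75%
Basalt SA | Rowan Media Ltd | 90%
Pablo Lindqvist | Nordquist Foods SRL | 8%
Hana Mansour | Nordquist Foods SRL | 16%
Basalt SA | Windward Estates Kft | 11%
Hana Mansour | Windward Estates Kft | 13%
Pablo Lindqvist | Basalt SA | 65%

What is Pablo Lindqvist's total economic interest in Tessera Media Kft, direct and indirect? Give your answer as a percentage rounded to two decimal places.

57.07%

Pablo reaches Tessera along 4 paths.
Via Basalt → Windward: 65% × 11% × 38% = 2.717%.
Via Windward: 75% × 38% = 28.5%.
Via Nordquist: 8% × 55% = 4.4%.
Via Basalt → Nordquist: 65% × 60% × 55% = 21.45%.
Total: 2.717% + 28.5% + 4.4% + 21.45% = 57.067%.
Rounded: 57.07%.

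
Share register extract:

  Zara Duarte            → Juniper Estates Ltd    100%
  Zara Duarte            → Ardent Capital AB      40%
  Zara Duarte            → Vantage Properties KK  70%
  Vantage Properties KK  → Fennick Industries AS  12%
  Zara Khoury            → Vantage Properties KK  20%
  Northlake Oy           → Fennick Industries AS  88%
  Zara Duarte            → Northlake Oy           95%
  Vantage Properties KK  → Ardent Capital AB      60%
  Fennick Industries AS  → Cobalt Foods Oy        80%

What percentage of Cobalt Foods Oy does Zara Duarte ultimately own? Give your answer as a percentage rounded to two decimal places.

Zara Duarte reaches Cobalt along 2 paths.
Via Vantage → Fennick: 70% × 12% × 80% = 6.72%.
Via Northlake → Fennick: 95% × 88% × 80% = 66.88%.
Total: 6.72% + 66.88% = 73.6%.
Rounded: 73.60%.

73.60%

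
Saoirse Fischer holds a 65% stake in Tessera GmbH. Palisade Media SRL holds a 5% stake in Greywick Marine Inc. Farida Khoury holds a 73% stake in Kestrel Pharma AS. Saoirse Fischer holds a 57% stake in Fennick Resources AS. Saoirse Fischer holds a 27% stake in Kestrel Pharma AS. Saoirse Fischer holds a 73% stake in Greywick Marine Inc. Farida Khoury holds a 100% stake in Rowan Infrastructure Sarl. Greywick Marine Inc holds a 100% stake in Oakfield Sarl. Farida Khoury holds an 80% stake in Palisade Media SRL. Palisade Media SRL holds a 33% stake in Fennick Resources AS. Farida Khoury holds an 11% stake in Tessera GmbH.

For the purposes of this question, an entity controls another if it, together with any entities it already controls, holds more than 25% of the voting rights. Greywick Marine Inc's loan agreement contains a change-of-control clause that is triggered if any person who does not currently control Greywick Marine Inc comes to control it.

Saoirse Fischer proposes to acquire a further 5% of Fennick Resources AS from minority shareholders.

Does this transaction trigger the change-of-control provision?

The purchase changes only Saoirse's holdings, so Saoirse is the only person who could newly come to control Greywick.
Saoirse holds 73% of Greywick, so Saoirse controls Greywick.
So Saoirse already controls Greywick before the transaction.
After the purchase, Saoirse's direct stake in Fennick rises to 57% + 5% = 62%.
Saoirse controlled Greywick already, so this is not a new person acquiring control; every other person's position is unchanged or reduced.
No new person acquires control, so the clause is not triggered.

No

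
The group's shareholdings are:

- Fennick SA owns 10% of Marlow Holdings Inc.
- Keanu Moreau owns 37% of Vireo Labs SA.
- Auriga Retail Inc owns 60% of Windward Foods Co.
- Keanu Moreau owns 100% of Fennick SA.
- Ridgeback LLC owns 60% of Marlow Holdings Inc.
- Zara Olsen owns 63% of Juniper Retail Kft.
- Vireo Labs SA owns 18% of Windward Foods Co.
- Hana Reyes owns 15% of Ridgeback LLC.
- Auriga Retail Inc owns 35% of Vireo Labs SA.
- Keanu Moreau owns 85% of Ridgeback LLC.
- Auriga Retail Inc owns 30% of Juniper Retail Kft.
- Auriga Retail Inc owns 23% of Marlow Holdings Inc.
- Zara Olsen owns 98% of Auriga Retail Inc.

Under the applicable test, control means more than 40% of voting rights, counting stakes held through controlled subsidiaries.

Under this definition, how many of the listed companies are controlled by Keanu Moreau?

Keanu holds 85% of Ridgeback, so Keanu controls Ridgeback.
Keanu holds 100% of Fennick, so Keanu controls Fennick.
Ridgeback and Fennick together hold 60% + 10% = 70% of Marlow, so Keanu controls Marlow.
No other company's threshold is met.
Keanu controls 3 companies.

3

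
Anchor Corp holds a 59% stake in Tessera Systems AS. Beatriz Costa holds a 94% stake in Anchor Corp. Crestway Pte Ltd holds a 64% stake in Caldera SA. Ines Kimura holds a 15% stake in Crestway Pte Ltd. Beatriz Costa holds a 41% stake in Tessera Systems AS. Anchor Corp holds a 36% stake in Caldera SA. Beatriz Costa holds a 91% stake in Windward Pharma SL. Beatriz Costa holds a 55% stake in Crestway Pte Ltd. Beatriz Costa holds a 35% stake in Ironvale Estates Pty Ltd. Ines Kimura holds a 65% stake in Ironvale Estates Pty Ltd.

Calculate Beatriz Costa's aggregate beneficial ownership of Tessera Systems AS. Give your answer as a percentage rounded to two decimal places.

Beatriz reaches Tessera along 2 paths.
Direct stake: 41% = 41%.
Via Anchor: 94% × 59% = 55.46%.
Total: 41% + 55.46% = 96.46%.

96.46%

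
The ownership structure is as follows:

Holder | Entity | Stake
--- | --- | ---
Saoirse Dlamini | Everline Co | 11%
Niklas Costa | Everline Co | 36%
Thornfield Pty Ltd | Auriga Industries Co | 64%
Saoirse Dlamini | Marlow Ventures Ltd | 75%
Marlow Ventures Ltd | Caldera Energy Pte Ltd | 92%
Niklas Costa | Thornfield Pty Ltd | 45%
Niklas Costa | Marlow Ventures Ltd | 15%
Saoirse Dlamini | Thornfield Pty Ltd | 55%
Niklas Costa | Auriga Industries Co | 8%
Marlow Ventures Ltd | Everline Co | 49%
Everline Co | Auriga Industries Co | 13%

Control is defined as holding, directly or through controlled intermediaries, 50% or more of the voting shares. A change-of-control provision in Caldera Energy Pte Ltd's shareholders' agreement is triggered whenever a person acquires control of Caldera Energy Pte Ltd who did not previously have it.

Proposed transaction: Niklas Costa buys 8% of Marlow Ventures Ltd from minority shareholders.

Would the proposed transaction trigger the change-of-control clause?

The purchase changes only Niklas's holdings, so Niklas is the only person who could newly come to control Caldera.
Niklas's largest direct stake is 45% in Thornfield, which does not meet the threshold, so Niklas controls no company.
Neither Niklas nor any entity Niklas controls holds any voting interest in Caldera.
So before the transaction, Niklas does not control Caldera.
After the purchase, Niklas's direct stake in Marlow rises to 15% + 8% = 23%.
Niklas's side now holds 23% of Marlow, not ≥ 50%, so Niklas still does not control Marlow.
After the transaction, neither Niklas nor any entity Niklas controls holds a voting interest in Caldera, so Niklas still does not control it.
No new person acquires control, so the clause is not triggered.

No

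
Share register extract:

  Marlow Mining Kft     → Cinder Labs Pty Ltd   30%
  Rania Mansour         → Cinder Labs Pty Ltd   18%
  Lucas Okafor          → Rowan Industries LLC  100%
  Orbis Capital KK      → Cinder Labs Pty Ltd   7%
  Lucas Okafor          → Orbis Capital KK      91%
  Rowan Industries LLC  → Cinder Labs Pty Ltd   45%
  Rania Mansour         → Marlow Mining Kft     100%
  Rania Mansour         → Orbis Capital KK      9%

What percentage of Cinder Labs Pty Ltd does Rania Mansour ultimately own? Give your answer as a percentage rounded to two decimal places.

Rania reaches Cinder along 3 paths.
Via Marlow: 100% × 30% = 30%.
Direct stake: 18% = 18%.
Via Orbis: 9% × 7% = 0.63%.
Total: 30% + 18% + 0.63% = 48.63%.

48.63%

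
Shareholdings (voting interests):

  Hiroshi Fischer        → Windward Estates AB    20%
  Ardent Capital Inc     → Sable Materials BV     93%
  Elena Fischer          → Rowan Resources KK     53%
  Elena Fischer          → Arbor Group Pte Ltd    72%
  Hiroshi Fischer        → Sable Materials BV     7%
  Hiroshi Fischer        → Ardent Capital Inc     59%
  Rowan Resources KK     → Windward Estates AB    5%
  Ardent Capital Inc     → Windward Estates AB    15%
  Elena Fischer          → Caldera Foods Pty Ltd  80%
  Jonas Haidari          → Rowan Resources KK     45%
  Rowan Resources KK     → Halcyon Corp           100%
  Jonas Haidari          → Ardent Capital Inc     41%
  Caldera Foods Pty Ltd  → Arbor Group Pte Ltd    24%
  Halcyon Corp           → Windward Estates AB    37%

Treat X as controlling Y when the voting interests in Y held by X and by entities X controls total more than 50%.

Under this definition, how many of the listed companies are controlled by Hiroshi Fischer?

Hiroshi holds 59% of Ardent, so Hiroshi controls Ardent.
Ardent and Hiroshi together hold 93% + 7% = 100% of Sable, so Hiroshi controls Sable.
No other company's threshold is met.
Hiroshi controls 2 companies.

2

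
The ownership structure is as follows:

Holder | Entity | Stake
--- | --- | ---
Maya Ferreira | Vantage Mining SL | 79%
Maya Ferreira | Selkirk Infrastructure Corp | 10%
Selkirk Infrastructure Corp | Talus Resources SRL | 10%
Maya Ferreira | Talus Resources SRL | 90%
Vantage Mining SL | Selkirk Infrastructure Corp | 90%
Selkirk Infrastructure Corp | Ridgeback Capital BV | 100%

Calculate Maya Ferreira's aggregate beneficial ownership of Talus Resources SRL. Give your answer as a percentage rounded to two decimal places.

Maya reaches Talus along 3 paths.
Via Vantage → Selkirk: 79% × 90% × 10% = 7.11%.
Via Selkirk: 10% × 10% = 1%.
Direct stake: 90% = 90%.
Total: 7.11% + 1% + 90% = 98.11%.

98.11%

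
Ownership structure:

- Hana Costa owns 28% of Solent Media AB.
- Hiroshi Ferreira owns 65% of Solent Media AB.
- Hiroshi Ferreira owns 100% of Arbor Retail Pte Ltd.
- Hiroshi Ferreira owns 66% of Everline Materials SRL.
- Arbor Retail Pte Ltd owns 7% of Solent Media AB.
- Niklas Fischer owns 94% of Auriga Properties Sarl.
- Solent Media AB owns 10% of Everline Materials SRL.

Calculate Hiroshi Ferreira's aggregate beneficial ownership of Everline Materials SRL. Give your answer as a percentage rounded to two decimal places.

Hiroshi reaches Everline along 3 paths.
Via Solent: 65% × 10% = 6.5%.
Via Arbor → Solent: 100% × 7% × 10% = 0.7%.
Direct stake: 66% = 66%.
Total: 6.5% + 0.7% + 66% = 73.2%.
Rounded: 73.20%.

73.20%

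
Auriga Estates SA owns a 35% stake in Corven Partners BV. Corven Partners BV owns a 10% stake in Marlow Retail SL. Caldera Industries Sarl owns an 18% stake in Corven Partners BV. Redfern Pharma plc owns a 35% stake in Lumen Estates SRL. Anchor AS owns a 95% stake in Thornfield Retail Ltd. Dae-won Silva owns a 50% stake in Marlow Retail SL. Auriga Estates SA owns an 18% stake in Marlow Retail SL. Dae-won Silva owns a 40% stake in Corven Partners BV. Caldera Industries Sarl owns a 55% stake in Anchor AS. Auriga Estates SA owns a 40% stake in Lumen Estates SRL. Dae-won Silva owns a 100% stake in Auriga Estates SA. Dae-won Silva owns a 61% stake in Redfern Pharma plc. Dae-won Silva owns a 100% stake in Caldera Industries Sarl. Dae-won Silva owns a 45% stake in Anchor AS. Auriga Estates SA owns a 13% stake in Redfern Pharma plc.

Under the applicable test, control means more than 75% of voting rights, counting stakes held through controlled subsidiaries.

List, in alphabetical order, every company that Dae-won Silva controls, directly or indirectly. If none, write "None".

Anchor AS, Auriga Estates SA, Caldera Industries Sarl, Corven Partners BV, Marlow Retail SL, Thornfield Retail Ltd

Dae-won holds 100% of Caldera, so Dae-won controls Caldera.
Dae-won holds 100% of Auriga, so Dae-won controls Auriga.
Dae-won and Caldera together hold 45% + 55% = 100% of Anchor, so Dae-won controls Anchor.
Auriga and Caldera and Dae-won together hold 35% + 18% + 40% = 93% of Corven, so Dae-won controls Corven.
Auriga and Dae-won and Corven together hold 18% + 50% + 10% = 78% of Marlow, so Dae-won controls Marlow.
Anchor holds 95% of Thornfield, so Dae-won controls Thornfield.
No other company's threshold is met.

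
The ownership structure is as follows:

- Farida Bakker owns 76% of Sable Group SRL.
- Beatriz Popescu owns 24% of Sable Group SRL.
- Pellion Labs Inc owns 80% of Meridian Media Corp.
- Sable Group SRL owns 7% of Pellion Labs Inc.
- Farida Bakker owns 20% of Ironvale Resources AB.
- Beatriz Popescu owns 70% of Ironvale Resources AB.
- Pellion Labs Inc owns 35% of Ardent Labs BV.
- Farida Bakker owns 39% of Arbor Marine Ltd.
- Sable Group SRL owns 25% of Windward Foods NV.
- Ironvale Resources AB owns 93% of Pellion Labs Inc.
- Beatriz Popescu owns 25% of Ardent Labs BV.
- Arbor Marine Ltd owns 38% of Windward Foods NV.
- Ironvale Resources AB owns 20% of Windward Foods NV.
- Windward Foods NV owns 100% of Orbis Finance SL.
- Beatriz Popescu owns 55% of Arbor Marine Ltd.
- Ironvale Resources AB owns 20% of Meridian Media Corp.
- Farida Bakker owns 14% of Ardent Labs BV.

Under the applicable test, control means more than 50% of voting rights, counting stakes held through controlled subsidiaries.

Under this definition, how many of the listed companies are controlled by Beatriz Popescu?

Beatriz holds 70% of Ironvale, so Beatriz controls Ironvale.
Beatriz holds 55% of Arbor, so Beatriz controls Arbor.
Ironvale holds 93% of Pellion, so Beatriz controls Pellion.
Arbor and Ironvale together hold 38% + 20% = 58% of Windward, so Beatriz controls Windward.
Pellion and Beatriz together hold 35% + 25% = 60% of Ardent, so Beatriz controls Ardent.
Pellion and Ironvale together hold 80% + 20% = 100% of Meridian, so Beatriz controls Meridian.
Windward holds 100% of Orbis, so Beatriz controls Orbis.
No other company's threshold is met.
Beatriz controls 7 companies.

7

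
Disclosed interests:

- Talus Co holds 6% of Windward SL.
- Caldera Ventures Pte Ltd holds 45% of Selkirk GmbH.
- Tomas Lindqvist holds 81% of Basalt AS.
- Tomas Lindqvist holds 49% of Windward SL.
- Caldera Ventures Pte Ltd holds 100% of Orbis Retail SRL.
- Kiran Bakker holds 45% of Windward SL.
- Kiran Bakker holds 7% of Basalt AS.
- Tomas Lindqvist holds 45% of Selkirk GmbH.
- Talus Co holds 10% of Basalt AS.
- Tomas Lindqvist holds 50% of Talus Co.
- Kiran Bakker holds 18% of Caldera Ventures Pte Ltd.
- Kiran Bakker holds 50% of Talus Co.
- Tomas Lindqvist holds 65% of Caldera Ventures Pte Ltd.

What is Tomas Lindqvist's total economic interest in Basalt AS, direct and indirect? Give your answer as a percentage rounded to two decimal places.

86.00%

Tomas reaches Basalt along 2 paths.
Via Talus: 50% × 10% = 5%.
Direct stake: 81% = 81%.
Total: 5% + 81% = 86%.
Rounded: 86.00%.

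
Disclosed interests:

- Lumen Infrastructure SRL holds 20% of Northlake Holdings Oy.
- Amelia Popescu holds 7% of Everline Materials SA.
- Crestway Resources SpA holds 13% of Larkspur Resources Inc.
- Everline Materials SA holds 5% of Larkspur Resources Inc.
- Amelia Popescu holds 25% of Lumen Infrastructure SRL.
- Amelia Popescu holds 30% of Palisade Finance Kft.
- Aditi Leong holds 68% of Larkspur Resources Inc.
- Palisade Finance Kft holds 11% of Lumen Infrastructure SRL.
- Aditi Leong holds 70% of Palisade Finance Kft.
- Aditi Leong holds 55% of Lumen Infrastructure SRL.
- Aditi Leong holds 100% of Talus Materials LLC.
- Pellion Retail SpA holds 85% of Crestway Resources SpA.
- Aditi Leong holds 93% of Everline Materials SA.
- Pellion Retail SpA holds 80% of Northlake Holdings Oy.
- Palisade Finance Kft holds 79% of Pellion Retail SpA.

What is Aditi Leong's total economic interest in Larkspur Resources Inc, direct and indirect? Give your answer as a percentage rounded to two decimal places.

Aditi reaches Larkspur along 3 paths.
Via Palisade → Pellion → Crestway: 70% × 79% × 85% × 13% = 6.11065%.
Via Everline: 93% × 5% = 4.65%.
Direct stake: 68% = 68%.
Total: 6.11065% + 4.65% + 68% = 78.76065%.
Rounded: 78.76%.

78.76%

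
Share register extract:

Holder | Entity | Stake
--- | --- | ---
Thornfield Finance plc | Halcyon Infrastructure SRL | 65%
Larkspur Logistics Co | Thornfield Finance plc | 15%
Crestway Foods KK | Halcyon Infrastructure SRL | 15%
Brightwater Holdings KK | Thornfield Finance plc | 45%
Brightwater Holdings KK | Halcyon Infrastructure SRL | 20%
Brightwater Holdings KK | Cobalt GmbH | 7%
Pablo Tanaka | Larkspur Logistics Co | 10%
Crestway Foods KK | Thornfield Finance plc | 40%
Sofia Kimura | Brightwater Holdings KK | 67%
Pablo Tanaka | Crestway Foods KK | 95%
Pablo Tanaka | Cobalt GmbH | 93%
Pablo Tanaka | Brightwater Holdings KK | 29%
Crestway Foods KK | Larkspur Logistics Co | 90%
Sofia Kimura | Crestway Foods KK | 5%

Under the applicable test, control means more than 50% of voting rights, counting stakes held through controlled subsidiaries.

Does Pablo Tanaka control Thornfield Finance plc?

Pablo holds 95% of Crestway, so Pablo controls Crestway.
Crestway and Pablo together hold 90% + 10% = 100% of Larkspur, so Pablo controls Larkspur.
Larkspur and Crestway together hold 15% + 40% = 55% of Thornfield, so Pablo controls Thornfield.

Yes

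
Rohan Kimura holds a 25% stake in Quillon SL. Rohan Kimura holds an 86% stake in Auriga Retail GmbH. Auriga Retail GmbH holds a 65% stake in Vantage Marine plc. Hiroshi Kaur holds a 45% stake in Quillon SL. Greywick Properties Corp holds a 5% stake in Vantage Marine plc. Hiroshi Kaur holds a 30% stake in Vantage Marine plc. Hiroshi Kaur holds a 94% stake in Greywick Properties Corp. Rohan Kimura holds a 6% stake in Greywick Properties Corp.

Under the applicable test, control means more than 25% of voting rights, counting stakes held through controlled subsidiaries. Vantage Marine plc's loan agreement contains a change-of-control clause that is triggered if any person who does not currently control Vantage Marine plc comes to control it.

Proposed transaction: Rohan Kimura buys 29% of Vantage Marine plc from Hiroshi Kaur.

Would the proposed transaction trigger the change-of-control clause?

No

The purchase adds only to Rohan's holdings (Hiroshi's stake shrinks), so Rohan is the only person who could newly come to control Vantage.
Rohan holds 86% of Auriga, so Rohan controls Auriga.
Auriga holds 65% of Vantage, so Rohan controls Vantage.
So Rohan already controls Vantage before the transaction.
After the purchase, Rohan holds 29% of Vantage directly, and Hiroshi's stake falls to 1%.
Rohan controlled Vantage already, so this is not a new person acquiring control; every other person's position is unchanged or reduced.
No new person acquires control, so the clause is not triggered.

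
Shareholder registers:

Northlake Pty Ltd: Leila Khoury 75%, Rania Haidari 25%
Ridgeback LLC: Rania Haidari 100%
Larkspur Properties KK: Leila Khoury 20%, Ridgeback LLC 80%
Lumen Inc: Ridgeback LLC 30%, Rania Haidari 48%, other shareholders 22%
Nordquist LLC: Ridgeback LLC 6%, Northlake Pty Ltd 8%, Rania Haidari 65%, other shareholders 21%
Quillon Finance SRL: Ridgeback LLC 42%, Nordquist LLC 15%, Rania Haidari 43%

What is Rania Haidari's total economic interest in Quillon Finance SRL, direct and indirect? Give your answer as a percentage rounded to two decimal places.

Rania reaches Quillon along 5 paths.
Via Ridgeback: 100% × 42% = 42%.
Via Ridgeback → Nordquist: 100% × 6% × 15% = 0.9%.
Via Northlake → Nordquist: 25% × 8% × 15% = 0.3%.
Via Nordquist: 65% × 15% = 9.75%.
Direct stake: 43% = 43%.
Total: 42% + 0.9% + 0.3% + 9.75% + 43% = 95.95%.

95.95%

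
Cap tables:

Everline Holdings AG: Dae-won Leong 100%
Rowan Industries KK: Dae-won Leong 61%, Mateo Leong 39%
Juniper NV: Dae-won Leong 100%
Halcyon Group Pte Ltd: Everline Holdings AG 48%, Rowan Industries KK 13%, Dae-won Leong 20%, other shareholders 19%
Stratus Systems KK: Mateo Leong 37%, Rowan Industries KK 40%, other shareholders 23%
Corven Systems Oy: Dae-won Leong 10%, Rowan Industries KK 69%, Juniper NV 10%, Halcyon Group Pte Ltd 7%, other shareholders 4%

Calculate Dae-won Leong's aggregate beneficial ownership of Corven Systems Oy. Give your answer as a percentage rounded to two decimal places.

67.41%

Dae-won reaches Corven along 6 paths.
Direct stake: 10% = 10%.
Via Rowan: 61% × 69% = 42.09%.
Via Juniper: 100% × 10% = 10%.
Via Everline → Halcyon: 100% × 48% × 7% = 3.36%.
Via Rowan → Halcyon: 61% × 13% × 7% = 0.5551%.
Via Halcyon: 20% × 7% = 1.4%.
Total: 10% + 42.09% + 10% + 3.36% + 0.5551% + 1.4% = 67.4051%.
Rounded: 67.41%.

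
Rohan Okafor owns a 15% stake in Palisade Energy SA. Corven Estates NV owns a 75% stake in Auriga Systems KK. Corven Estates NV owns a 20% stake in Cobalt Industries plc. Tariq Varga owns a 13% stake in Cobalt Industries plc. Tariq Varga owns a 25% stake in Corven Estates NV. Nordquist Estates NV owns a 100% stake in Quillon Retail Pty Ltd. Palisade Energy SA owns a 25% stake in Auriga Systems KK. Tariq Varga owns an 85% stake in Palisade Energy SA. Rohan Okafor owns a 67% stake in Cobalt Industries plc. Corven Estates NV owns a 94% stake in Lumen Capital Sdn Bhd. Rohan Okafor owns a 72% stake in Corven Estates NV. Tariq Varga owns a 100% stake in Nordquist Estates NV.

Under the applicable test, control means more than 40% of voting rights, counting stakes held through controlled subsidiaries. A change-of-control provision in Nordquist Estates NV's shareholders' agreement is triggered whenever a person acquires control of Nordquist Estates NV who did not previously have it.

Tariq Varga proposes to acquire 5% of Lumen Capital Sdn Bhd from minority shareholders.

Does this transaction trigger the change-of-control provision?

No

The purchase changes only Tariq's holdings, so Tariq is the only person who could newly come to control Nordquist.
Tariq holds 100% of Nordquist, so Tariq controls Nordquist.
So Tariq already controls Nordquist before the transaction.
After the purchase, Tariq holds 5% of Lumen directly.
Tariq controlled Nordquist already, so this is not a new person acquiring control; every other person's position is unchanged or reduced.
No new person acquires control, so the clause is not triggered.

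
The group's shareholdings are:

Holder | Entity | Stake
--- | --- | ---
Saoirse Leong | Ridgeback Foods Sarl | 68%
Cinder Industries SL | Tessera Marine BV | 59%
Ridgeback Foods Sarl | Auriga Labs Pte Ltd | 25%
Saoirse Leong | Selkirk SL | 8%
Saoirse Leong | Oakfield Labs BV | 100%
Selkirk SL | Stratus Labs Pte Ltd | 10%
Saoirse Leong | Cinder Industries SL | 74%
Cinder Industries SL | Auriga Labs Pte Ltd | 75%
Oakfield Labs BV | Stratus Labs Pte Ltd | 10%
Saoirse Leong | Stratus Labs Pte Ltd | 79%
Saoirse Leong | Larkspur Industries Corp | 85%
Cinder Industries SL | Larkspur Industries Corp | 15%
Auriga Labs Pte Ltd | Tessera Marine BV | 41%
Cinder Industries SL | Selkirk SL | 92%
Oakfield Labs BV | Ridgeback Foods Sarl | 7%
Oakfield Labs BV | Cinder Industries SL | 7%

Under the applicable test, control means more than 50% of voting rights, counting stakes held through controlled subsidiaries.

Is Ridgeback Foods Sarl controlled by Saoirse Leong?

Yes

Saoirse holds 100% of Oakfield, so Saoirse controls Oakfield.
Saoirse and Oakfield together hold 68% + 7% = 75% of Ridgeback, so Saoirse controls Ridgeback.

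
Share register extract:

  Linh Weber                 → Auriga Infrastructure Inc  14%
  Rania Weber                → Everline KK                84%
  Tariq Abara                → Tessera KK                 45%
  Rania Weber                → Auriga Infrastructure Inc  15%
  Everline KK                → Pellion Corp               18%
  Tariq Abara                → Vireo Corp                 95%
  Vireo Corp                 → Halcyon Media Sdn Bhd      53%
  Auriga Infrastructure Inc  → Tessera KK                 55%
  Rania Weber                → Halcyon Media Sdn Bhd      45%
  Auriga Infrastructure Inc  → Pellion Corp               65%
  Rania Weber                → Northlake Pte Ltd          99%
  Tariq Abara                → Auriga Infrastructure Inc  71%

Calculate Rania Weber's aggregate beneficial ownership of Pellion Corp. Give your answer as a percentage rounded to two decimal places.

Rania reaches Pellion along 2 paths.
Via Auriga: 15% × 65% = 9.75%.
Via Everline: 84% × 18% = 15.12%.
Total: 9.75% + 15.12% = 24.87%.

24.87%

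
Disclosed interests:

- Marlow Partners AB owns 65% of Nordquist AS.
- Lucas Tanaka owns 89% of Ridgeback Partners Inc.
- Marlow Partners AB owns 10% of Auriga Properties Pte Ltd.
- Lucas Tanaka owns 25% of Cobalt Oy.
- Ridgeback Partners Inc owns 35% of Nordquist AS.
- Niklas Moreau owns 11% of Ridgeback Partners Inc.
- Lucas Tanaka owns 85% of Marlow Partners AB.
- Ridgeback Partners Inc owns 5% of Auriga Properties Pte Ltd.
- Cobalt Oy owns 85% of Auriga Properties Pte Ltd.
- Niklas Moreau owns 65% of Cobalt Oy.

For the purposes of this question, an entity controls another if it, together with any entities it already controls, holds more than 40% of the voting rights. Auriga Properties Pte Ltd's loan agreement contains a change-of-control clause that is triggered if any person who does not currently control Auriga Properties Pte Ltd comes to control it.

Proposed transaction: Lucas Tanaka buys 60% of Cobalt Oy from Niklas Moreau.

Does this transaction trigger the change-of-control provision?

Yes

The purchase adds only to Lucas's holdings (Niklas's stake shrinks), so Lucas is the only person who could newly come to control Auriga.
Lucas holds 89% of Ridgeback, so Lucas controls Ridgeback.
Lucas holds 85% of Marlow, so Lucas controls Marlow.
Ridgeback and Marlow together hold 35% + 65% = 100% of Nordquist, so Lucas controls Nordquist.
In Auriga, Lucas's side holds only 10% + 5% = 15%, not > 40%.
So before the transaction, Lucas does not control Auriga.
After the purchase, Lucas's direct stake in Cobalt rises to 25% + 60% = 85%, and Niklas's stake falls to 5%.
Lucas holds 85% of Cobalt, so Lucas controls Cobalt.
Cobalt and Marlow and Ridgeback together hold 85% + 10% + 5% = 100% of Auriga, so Lucas controls Auriga.
Lucas did not control Auriga before and does after, so the clause is triggered.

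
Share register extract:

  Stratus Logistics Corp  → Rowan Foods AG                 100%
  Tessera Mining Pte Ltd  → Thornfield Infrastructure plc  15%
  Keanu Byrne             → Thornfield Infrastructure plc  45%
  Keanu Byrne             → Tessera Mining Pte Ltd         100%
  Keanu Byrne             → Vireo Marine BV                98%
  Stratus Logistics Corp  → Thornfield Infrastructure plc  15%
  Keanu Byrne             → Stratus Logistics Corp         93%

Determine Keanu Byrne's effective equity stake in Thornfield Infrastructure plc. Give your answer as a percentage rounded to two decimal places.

Keanu reaches Thornfield along 3 paths.
Via Tessera: 100% × 15% = 15%.
Via Stratus: 93% × 15% = 13.95%.
Direct stake: 45% = 45%.
Total: 15% + 13.95% + 45% = 73.95%.

73.95%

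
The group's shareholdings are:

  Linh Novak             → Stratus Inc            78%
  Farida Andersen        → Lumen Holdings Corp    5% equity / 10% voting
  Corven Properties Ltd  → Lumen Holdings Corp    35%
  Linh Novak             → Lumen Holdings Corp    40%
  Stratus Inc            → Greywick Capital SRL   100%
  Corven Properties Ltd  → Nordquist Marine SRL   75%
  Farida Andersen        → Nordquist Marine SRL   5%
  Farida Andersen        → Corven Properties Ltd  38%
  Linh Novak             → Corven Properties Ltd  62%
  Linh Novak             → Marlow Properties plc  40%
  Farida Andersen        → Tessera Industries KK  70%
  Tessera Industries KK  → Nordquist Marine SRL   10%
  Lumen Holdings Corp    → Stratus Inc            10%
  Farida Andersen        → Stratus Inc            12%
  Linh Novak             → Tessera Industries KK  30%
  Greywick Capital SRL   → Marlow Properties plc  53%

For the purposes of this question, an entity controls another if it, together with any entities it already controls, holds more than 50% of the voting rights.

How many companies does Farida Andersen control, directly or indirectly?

1

Farida holds 70% of Tessera, so Farida controls Tessera.
No other company's threshold is met.
Farida controls 1 company.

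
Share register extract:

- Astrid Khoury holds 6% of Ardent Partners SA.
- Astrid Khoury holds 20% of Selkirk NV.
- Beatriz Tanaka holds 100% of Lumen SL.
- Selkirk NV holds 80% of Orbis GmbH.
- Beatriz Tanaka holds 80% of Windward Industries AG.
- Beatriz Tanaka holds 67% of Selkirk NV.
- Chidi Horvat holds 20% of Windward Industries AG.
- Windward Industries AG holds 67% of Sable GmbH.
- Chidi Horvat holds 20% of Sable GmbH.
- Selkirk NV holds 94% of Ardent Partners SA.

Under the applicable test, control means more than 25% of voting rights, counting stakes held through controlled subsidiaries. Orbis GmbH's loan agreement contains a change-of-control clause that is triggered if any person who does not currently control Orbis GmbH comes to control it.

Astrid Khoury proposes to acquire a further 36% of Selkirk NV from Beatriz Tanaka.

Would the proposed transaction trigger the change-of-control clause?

The purchase adds only to Astrid's holdings (Beatriz's stake shrinks), so Astrid is the only person who could newly come to control Orbis.
Astrid's largest direct stake is 20% in Selkirk, which does not meet the threshold, so Astrid controls no company.
Neither Astrid nor any entity Astrid controls holds any voting interest in Orbis.
So before the transaction, Astrid does not control Orbis.
After the purchase, Astrid's direct stake in Selkirk rises to 20% + 36% = 56%, and Beatriz's stake falls to 31%.
Astrid holds 56% of Selkirk, so Astrid controls Selkirk.
Selkirk holds 80% of Orbis, so Astrid controls Orbis.
Astrid did not control Orbis before and does after, so the clause is triggered.

Yes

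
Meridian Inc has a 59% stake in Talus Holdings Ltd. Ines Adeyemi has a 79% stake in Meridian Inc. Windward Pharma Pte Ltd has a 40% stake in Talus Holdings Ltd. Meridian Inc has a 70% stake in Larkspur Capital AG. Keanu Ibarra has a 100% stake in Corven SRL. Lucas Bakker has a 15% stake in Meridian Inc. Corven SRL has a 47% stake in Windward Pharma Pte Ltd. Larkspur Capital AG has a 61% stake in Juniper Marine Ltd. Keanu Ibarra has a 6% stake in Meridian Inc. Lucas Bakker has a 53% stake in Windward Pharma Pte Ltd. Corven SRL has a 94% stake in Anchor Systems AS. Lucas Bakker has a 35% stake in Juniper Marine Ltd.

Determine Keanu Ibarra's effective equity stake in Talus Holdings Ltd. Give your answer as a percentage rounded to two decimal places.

Keanu reaches Talus along 2 paths.
Via Corven → Windward: 100% × 47% × 40% = 18.8%.
Via Meridian: 6% × 59% = 3.54%.
Total: 18.8% + 3.54% = 22.34%.

22.34%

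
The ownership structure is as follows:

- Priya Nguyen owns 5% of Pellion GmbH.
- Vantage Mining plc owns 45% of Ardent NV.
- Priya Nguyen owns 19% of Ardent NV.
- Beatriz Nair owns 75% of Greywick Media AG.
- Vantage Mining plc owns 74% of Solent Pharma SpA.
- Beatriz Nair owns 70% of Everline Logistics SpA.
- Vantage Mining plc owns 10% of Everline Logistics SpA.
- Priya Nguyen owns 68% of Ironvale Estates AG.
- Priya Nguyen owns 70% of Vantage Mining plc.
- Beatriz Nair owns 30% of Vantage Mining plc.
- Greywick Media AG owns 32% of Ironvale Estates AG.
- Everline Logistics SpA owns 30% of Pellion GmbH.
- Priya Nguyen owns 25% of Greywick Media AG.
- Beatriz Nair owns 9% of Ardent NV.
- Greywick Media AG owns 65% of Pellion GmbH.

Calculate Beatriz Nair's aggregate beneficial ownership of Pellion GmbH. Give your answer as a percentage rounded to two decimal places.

Beatriz reaches Pellion along 3 paths.
Via Everline: 70% × 30% = 21%.
Via Vantage → Everline: 30% × 10% × 30% = 0.9%.
Via Greywick: 75% × 65% = 48.75%.
Total: 21% + 0.9% + 48.75% = 70.65%.

70.65%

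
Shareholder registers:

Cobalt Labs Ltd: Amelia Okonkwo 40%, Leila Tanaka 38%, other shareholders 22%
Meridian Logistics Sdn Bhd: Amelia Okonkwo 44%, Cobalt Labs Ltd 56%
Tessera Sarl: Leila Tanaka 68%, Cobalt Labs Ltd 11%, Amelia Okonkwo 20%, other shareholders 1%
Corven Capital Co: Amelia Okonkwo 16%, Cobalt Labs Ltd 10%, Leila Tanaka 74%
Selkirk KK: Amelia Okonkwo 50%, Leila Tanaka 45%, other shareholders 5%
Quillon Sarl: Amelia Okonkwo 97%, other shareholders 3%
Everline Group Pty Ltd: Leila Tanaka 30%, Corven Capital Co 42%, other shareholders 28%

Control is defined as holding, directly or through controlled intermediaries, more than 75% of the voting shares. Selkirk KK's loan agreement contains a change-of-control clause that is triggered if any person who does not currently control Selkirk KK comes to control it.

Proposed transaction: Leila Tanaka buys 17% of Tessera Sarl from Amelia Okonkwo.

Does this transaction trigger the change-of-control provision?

The purchase adds only to Leila's holdings (Amelia's stake shrinks), so Leila is the only person who could newly come to control Selkirk.
Leila's largest direct stake is 74% in Corven, which does not meet the threshold, so Leila controls no company.
In Selkirk, Leila's side holds only 45%, not > 75%.
So before the transaction, Leila does not control Selkirk.
After the purchase, Leila's direct stake in Tessera rises to 68% + 17% = 85%, and Amelia's stake falls to 3%.
Leila holds 85% of Tessera, so Leila controls Tessera.
After the transaction, Leila's side holds 45% of Selkirk, not > 75%, so Leila still does not control Selkirk.
No new person acquires control, so the clause is not triggered.

No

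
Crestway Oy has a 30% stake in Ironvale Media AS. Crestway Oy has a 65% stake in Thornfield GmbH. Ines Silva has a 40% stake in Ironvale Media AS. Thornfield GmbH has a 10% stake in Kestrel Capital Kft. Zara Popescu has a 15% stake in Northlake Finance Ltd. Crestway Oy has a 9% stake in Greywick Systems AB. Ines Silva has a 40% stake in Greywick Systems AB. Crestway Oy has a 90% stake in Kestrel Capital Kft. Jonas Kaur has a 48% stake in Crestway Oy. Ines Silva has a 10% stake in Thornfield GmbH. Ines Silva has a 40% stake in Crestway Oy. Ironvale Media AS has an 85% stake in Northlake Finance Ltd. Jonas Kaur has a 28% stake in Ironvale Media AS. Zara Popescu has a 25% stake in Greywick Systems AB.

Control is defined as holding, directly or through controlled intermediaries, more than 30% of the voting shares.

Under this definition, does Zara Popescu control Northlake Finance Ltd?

No

Zara's largest direct stake is 25% in Greywick, which does not meet the threshold, so Zara controls no company.
In Northlake, Zara's side holds only 15%, not > 30%.
So Zara does not control Northlake.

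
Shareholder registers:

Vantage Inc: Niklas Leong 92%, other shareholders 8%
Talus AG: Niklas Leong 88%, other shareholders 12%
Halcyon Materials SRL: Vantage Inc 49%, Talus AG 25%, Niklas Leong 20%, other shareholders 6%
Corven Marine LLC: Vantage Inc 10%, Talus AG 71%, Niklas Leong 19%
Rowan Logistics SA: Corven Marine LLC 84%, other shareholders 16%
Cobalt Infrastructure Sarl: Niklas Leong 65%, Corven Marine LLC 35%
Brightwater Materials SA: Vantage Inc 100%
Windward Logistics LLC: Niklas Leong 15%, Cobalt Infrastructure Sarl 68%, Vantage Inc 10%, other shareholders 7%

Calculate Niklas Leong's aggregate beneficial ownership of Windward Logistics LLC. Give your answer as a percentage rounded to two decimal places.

89.98%

Niklas reaches Windward along 6 paths.
Direct stake: 15% = 15%.
Via Cobalt: 65% × 68% = 44.2%.
Via Vantage → Corven → Cobalt: 92% × 10% × 35% × 68% = 2.1896%.
Via Talus → Corven → Cobalt: 88% × 71% × 35% × 68% = 14.87024%.
Via Corven → Cobalt: 19% × 35% × 68% = 4.522%.
Via Vantage: 92% × 10% = 9.2%.
Total: 15% + 44.2% + 2.1896% + 14.87024% + 4.522% + 9.2% = 89.98184%.
Rounded: 89.98%.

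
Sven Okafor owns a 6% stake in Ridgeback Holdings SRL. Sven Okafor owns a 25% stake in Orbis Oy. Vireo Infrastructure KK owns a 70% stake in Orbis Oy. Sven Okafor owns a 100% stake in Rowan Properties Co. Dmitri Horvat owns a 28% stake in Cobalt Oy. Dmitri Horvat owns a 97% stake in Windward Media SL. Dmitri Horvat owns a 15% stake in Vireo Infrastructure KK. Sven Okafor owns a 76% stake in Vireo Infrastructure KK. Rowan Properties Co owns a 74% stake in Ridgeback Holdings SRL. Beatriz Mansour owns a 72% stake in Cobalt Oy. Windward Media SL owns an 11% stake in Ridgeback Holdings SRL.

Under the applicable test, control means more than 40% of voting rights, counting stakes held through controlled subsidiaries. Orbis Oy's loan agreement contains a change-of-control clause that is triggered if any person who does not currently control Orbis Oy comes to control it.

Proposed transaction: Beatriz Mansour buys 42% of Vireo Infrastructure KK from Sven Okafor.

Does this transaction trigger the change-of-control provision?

Yes

The purchase adds only to Beatriz's holdings (Sven's stake shrinks), so Beatriz is the only person who could newly come to control Orbis.
Beatriz holds 72% of Cobalt, so Beatriz controls Cobalt.
Neither Beatriz nor any entity Beatriz controls holds any voting interest in Orbis.
So before the transaction, Beatriz does not control Orbis.
After the purchase, Beatriz holds 42% of Vireo directly, and Sven's stake falls to 34%.
Beatriz holds 42% of Vireo, so Beatriz controls Vireo.
Vireo holds 70% of Orbis, so Beatriz controls Orbis.
Beatriz did not control Orbis before and does after, so the clause is triggered.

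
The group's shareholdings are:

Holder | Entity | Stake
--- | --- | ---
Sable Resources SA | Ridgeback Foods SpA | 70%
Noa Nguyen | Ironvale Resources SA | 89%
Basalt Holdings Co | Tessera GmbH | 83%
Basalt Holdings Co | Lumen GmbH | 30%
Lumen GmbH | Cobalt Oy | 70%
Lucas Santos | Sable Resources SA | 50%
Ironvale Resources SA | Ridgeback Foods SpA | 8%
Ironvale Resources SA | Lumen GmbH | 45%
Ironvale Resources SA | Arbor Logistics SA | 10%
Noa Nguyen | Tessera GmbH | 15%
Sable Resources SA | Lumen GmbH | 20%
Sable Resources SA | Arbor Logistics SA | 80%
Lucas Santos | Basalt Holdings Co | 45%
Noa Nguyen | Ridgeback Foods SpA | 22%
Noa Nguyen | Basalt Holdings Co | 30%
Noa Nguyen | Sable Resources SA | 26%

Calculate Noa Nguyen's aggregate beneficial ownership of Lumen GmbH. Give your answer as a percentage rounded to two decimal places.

Noa reaches Lumen along 3 paths.
Via Ironvale: 89% × 45% = 40.05%.
Via Basalt: 30% × 30% = 9%.
Via Sable: 26% × 20% = 5.2%.
Total: 40.05% + 9% + 5.2% = 54.25%.

54.25%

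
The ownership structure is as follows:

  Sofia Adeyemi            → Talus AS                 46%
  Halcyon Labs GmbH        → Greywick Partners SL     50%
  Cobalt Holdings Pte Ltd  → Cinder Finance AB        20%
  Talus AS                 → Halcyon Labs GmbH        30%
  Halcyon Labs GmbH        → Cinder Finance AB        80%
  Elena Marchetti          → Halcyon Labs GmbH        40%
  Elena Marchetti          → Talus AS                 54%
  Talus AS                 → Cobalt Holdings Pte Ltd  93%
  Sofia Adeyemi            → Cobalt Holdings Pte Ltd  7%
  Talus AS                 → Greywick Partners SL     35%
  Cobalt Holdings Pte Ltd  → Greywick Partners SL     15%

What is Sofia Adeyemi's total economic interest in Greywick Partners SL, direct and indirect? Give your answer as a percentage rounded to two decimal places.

Sofia reaches Greywick along 4 paths.
Via Talus → Cobalt: 46% × 93% × 15% = 6.417%.
Via Cobalt: 7% × 15% = 1.05%.
Via Talus: 46% × 35% = 16.1%.
Via Talus → Halcyon: 46% × 30% × 50% = 6.9%.
Total: 6.417% + 1.05% + 16.1% + 6.9% = 30.467%.
Rounded: 30.47%.

30.47%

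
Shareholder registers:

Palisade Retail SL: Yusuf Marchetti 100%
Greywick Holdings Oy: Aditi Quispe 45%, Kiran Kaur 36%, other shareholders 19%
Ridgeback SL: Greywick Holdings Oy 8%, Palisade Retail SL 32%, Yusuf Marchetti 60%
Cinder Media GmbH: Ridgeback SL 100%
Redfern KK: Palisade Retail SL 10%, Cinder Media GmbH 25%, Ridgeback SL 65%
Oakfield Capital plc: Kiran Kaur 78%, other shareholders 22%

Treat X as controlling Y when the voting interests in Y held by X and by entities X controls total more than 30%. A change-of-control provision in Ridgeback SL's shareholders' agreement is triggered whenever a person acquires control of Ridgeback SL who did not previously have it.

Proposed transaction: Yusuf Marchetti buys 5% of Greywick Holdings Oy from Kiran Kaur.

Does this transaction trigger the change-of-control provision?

No

The purchase adds only to Yusuf's holdings (Kiran's stake shrinks), so Yusuf is the only person who could newly come to control Ridgeback.
Yusuf holds 100% of Palisade, so Yusuf controls Palisade.
Palisade and Yusuf together hold 32% + 60% = 92% of Ridgeback, so Yusuf controls Ridgeback.
So Yusuf already controls Ridgeback before the transaction.
After the purchase, Yusuf holds 5% of Greywick directly, and Kiran's stake falls to 31%.
Yusuf controlled Ridgeback already, so this is not a new person acquiring control; every other person's position is unchanged or reduced.
No new person acquires control, so the clause is not triggered.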